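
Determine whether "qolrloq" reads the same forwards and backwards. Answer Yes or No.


Input string: 'qolrloq'
Reversed: 'qolrloq'
Compare pairs: s[0]='q' vs s[6]='q' (match), s[1]='o' vs s[5]='o' (match), s[2]='l' vs s[4]='l' (match)
Palindrome: Yes


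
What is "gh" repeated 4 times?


Input string: 'gh'
Operation: repeat 4 times
Concatenation: 'gh' + 'gh' + 'gh' + 'gh'
Result: ghghghgh


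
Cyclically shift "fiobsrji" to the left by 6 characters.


Input: 'fiobsrji', shift = 6
Operation: split at index 6 and swap parts
Front part s[0:6] = 'fiobsr'
Back part s[6:] = 'ji'
Rotated = back + front = 'ji' + 'fiobsr'
Result: jifiobsr


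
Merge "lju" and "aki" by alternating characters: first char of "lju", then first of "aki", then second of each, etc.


String 1: 'lju'
String 2: 'aki'
Operation: alternate characters
Pairs: 'l'+'a', 'j'+'k', 'u'+'i'
Result: lajkui


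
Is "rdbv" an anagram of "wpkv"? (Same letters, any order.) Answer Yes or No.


String 1: 'wpkv' -> sorted: 'kpvw'
String 2: 'rdbv' -> sorted: 'bdrv'
Compare sorted forms: 'kpvw' != 'bdrv'
Anagram: No


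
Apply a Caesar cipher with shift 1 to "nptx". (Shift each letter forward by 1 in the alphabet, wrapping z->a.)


Input: 'nptx', shift = 1
Operation: for each letter, (position + 1) mod 26
Mapping: 'n'(13+1=14)->'o', 'p'(15+1=16)->'q', 't'(19+1=20)->'u', 'x'(23+1=24)->'y'
Result: oquy


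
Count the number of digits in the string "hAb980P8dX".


Input string: 'hAb980P8dX'
Operation: count digit characters (0-9)
Scan: 'h', 'A', 'b', '9'(digit), '8'(digit), '0'(digit), 'P', '8'(digit), 'd', 'X'
Digits found: 4
Result: 4


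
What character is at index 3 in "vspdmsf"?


Input string: 'vspdmsf'
Operation: get character at index 3
Index mapping: s[0]='v', s[1]='s', s[2]='p', s[3]='d'
Result: 'd'


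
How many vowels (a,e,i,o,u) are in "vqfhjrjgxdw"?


Input string: 'vqfhjrjgxdw'
Operation: count vowels (a, e, i, o, u)
Scan: s[0]='v', s[1]='q', s[2]='f', s[3]='h', s[4]='j', s[5]='r', s[6]='j', s[7]='g', s[8]='x', s[9]='d', s[10]='w'
Vowels found: 0
Result: 0


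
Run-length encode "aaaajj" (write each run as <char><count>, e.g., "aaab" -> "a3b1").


Input: 'aaaajj'
Operation: identify consecutive runs
Runs: 'aaaa' -> a4, 'jj' -> j2
Encoded: a4j2


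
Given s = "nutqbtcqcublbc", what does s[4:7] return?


Input string: 'nutqbtcqcublbc'
Operation: slice [4:7]
Extract characters: s[4]='b', s[5]='t', s[6]='c'
Result: btc


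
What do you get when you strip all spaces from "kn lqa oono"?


Input string: 'kn lqa oono'
Operation: remove all spaces
Words: 'kn', 'lqa', 'oono'
Join without spaces: knlqaoono


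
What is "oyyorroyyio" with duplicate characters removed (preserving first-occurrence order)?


Input: 'oyyorroyyio'
Operation: keep first occurrence of each character
Scan: s[0]='o' new -> keep; s[1]='y' new -> keep; s[2]='y' seen -> skip; s[3]='o' seen -> skip; s[4]='r' new -> keep; s[5]='r' seen -> skip; s[6]='o' seen -> skip; s[7]='y' seen -> skip; s[8]='y' seen -> skip; s[9]='i' new -> keep; s[10]='o' seen -> skip
Result: oyri


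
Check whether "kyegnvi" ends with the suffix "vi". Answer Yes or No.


Input string: 'kyegnvi'
Suffix to check: 'vi'
Last 2 characters of input: 'vi'
Match: True
Result: Yes


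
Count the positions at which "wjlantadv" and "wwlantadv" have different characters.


String 1: 'wjlantadv'
String 2: 'wwlantadv'
Compare each position: pos 0: 'w'=='w', pos 1: 'j'!='w', pos 2: 'l'=='l', pos 3: 'a'=='a', pos 4: 'n'=='n', pos 5: 't'=='t', pos 6: 'a'=='a', pos 7: 'd'=='d', pos 8: 'v'=='v'
Differing positions: 1
Hamming distance: 1


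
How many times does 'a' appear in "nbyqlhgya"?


Input string: 'nbyqlhgya'
Target character: 'a'
Scan each position: s[8]='a'
Matches found at indices: 8
Total: 1


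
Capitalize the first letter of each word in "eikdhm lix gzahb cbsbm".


Input string: 'eikdhm lix gzahb cbsbm'
Operation: capitalize first letter of each word
Word transformations: 'eikdhm'->'Eikdhm', 'lix'->'Lix', 'gzahb'->'Gzahb', 'cbsbm'->'Cbsbm'
Result: Eikdhm Lix Gzahb Cbsbm


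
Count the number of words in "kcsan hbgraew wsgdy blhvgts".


Input string: 'kcsan hbgraew wsgdy blhvgts'
Operation: split by spaces
Words found: 'kcsan', 'hbgraew', 'wsgdy', 'blhvgts'
Word count: 4


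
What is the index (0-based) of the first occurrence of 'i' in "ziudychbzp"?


Input string: 'ziudychbzp'
Target: 'i'
Scanning left to right: s[0]='z', s[1]='i'
First match at index: 1


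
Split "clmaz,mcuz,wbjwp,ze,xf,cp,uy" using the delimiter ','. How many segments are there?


Input string: 'clmaz,mcuz,wbjwp,ze,xf,cp,uy'
Delimiter: ','
Split result: 'clmaz', 'mcuz', 'wbjwp', 'ze', 'xf', 'cp', 'uy'
Number of parts: 7


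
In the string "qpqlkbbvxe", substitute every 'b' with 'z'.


Input string: 'qpqlkbbvxe'
Operation: replace 'b' with 'z'
Positions of 'b': 5, 6
After replacement: qpqlkzzvxe


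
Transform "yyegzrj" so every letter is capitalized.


Input string: 'yyegzrj'
Operation: convert each letter to uppercase
Mapping: 'y'->'Y', 'y'->'Y', 'e'->'E', 'g'->'G', 'z'->'Z', 'r'->'R', 'j'->'J'
Result: YYEGZRJ


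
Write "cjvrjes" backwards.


Input string: 'cjvrjes'
Operation: reverse character order
Original order: 'c' -> 'j' -> 'v' -> 'r' -> 'j' -> 'e' -> 's'
Reversed order: 's' -> 'e' -> 'j' -> 'r' -> 'v' -> 'j' -> 'c'
Result: sejrvjc


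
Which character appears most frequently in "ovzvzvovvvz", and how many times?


Input: 'ovzvzvovvvz'
Operation: tally each character
Counts: 'o':2, 'v':6, 'z':3
Maximum: 'v' appears 6 times


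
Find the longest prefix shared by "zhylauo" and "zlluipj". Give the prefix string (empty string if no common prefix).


String 1: 'zhylauo'
String 2: 'zlluipj'
Compare position by position:
pos 0: 'z' vs 'z' match
pos 1: 'h' vs 'l' differ -> stop
Longest common prefix: "z" (length 1)


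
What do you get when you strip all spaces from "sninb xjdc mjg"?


Input string: 'sninb xjdc mjg'
Operation: remove all spaces
Words: 'sninb', 'xjdc', 'mjg'
Join without spaces: sninbxjdcmjg


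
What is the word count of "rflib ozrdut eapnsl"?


Input string: 'rflib ozrdut eapnsl'
Operation: split by spaces
Words found: 'rflib', 'ozrdut', 'eapnsl'
Word count: 3


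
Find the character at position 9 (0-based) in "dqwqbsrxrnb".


Input string: 'dqwqbsrxrnb'
Operation: get character at index 9
Index mapping: s[0]='d', s[1]='q', s[2]='w', s[3]='q', s[4]='b', s[5]='s', s[6]='r', s[7]='x', s[8]='r', s[9]='n'
Result: 'n'


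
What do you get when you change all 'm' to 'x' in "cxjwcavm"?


Input string: 'cxjwcavm'
Operation: replace 'm' with 'x'
Positions of 'm': 7
After replacement: cxjwcavx


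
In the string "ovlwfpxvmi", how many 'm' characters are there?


Input string: 'ovlwfpxvmi'
Target character: 'm'
Scan each position: s[8]='m'
Matches found at indices: 8
Total: 1


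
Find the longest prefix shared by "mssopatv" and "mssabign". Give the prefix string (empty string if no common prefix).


String 1: 'mssopatv'
String 2: 'mssabign'
Compare position by position:
pos 0: 'm' vs 'm' match
pos 1: 's' vs 's' match
pos 2: 's' vs 's' match
pos 3: 'o' vs 'a' differ -> stop
Longest common prefix: "mss" (length 3)


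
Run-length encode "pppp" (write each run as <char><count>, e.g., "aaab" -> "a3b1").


Input: 'pppp'
Operation: identify consecutive runs
Runs: 'pppp' -> p4
Encoded: p4


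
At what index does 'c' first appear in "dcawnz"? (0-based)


Input string: 'dcawnz'
Target: 'c'
Scanning left to right: s[0]='d', s[1]='c'
First match at index: 1


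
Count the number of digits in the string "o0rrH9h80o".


Input string: 'o0rrH9h80o'
Operation: count digit characters (0-9)
Scan: 'o', '0'(digit), 'r', 'r', 'H', '9'(digit), 'h', '8'(digit), '0'(digit), 'o'
Digits found: 4
Result: 4


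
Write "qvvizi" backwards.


Input string: 'qvvizi'
Operation: reverse character order
Original order: 'q' -> 'v' -> 'v' -> 'i' -> 'z' -> 'i'
Reversed order: 'i' -> 'z' -> 'i' -> 'v' -> 'v' -> 'q'
Result: izivvq


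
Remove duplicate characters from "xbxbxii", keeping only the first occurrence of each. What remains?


Input: 'xbxbxii'
Operation: keep first occurrence of each character
Scan: s[0]='x' new -> keep; s[1]='b' new -> keep; s[2]='x' seen -> skip; s[3]='b' seen -> skip; s[4]='x' seen -> skip; s[5]='i' new -> keep; s[6]='i' seen -> skip
Result: xbi


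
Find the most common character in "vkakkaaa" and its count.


Input: 'vkakkaaa'
Operation: tally each character
Counts: 'a':4, 'k':3, 'v':1
Maximum: 'a' appears 4 times


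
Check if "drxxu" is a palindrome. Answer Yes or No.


Input string: 'drxxu'
Reversed: 'uxxrd'
Compare pairs: s[0]='d' vs s[4]='u' (mismatch), s[1]='r' vs s[3]='x' (mismatch)
Palindrome: No


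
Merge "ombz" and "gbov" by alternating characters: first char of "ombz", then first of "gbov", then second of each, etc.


String 1: 'ombz'
String 2: 'gbov'
Operation: alternate characters
Pairs: 'o'+'g', 'm'+'b', 'b'+'o', 'z'+'v'
Result: ogmbbozv


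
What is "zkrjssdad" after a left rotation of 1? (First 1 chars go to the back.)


Input: 'zkrjssdad', shift = 1
Operation: split at index 1 and swap parts
Front part s[0:1] = 'z'
Back part s[1:] = 'krjssdad'
Rotated = back + front = 'krjssdad' + 'z'
Result: krjssdadz


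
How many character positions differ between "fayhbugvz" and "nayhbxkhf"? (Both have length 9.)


String 1: 'fayhbugvz'
String 2: 'nayhbxkhf'
Compare each position: pos 0: 'f'!='n', pos 1: 'a'=='a', pos 2: 'y'=='y', pos 3: 'h'=='h', pos 4: 'b'=='b', pos 5: 'u'!='x', pos 6: 'g'!='k', pos 7: 'v'!='h', pos 8: 'z'!='f'
Differing positions: 5
Hamming distance: 5


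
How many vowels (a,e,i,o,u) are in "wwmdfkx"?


Input string: 'wwmdfkx'
Operation: count vowels (a, e, i, o, u)
Scan: s[0]='w', s[1]='w', s[2]='m', s[3]='d', s[4]='f', s[5]='k', s[6]='x'
Vowels found: 0
Result: 0


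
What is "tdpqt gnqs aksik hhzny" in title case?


Input string: 'tdpqt gnqs aksik hhzny'
Operation: capitalize first letter of each word
Word transformations: 'tdpqt'->'Tdpqt', 'gnqs'->'Gnqs', 'aksik'->'Aksik', 'hhzny'->'Hhzny'
Result: Tdpqt Gnqs Aksik Hhzny


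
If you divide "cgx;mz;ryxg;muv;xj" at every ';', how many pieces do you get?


Input string: 'cgx;mz;ryxg;muv;xj'
Delimiter: ';'
Split result: 'cgx', 'mz', 'ryxg', 'muv', 'xj'
Number of parts: 5


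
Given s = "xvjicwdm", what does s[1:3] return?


Input string: 'xvjicwdm'
Operation: slice [1:3]
Extract characters: s[1]='v', s[2]='j'
Result: vj


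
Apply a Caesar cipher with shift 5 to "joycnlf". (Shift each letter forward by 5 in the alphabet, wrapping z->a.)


Input: 'joycnlf', shift = 5
Operation: for each letter, (position + 5) mod 26
Mapping: 'j'(9+5=14)->'o', 'o'(14+5=19)->'t', 'y'(24+5=29, 29 mod 26=3)->'d', 'c'(2+5=7)->'h', 'n'(13+5=18)->'s', 'l'(11+5=16)->'q', 'f'(5+5=10)->'k'
Result: otdhsqk


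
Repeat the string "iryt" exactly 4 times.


Input string: 'iryt'
Operation: repeat 4 times
Concatenation: 'iryt' + 'iryt' + 'iryt' + 'iryt'
Result: irytirytirytiryt


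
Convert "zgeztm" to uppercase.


Input string: 'zgeztm'
Operation: convert each letter to uppercase
Mapping: 'z'->'Z', 'g'->'G', 'e'->'E', 'z'->'Z', 't'->'T', 'm'->'M'
Result: ZGEZTM


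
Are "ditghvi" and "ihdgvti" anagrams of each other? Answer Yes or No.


String 1: 'ditghvi' -> sorted: 'dghiitv'
String 2: 'ihdgvti' -> sorted: 'dghiitv'
Compare sorted forms: 'dghiitv' == 'dghiitv'
Anagram: Yes


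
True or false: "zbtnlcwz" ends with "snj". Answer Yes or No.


Input string: 'zbtnlcwz'
Suffix to check: 'snj'
Last 3 characters of input: 'cwz'
Match: False
Result: No


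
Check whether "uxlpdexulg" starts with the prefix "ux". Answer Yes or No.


Input string: 'uxlpdexulg'
Prefix to check: 'ux'
First 2 characters of input: 'ux'
Match: True
Result: Yes


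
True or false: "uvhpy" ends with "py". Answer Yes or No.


Input string: 'uvhpy'
Suffix to check: 'py'
Last 2 characters of input: 'py'
Match: True
Result: Yes


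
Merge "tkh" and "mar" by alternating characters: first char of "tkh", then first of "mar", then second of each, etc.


String 1: 'tkh'
String 2: 'mar'
Operation: alternate characters
Pairs: 't'+'m', 'k'+'a', 'h'+'r'
Result: tmkahr


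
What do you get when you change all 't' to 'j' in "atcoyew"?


Input string: 'atcoyew'
Operation: replace 't' with 'j'
Positions of 't': 1
After replacement: ajcoyew


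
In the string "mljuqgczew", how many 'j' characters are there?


Input string: 'mljuqgczew'
Target character: 'j'
Scan each position: s[2]='j'
Matches found at indices: 2
Total: 1


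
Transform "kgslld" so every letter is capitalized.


Input string: 'kgslld'
Operation: convert each letter to uppercase
Mapping: 'k'->'K', 'g'->'G', 's'->'S', 'l'->'L', 'l'->'L', 'd'->'D'
Result: KGSLLD


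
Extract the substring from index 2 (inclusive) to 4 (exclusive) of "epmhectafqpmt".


Input string: 'epmhectafqpmt'
Operation: slice [2:4]
Extract characters: s[2]='m', s[3]='h'
Result: mh


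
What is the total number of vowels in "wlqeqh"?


Input string: 'wlqeqh'
Operation: count vowels (a, e, i, o, u)
Scan: s[0]='w', s[1]='l', s[2]='q', s[3]='e' (vowel), s[4]='q', s[5]='h'
Vowels found: 1
Result: 1


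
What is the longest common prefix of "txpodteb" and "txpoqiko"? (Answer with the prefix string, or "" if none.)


String 1: 'txpodteb'
String 2: 'txpoqiko'
Compare position by position:
pos 0: 't' vs 't' match
pos 1: 'x' vs 'x' match
pos 2: 'p' vs 'p' match
pos 3: 'o' vs 'o' match
pos 4: 'd' vs 'q' differ -> stop
Longest common prefix: "txpo" (length 4)


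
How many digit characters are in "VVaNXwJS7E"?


Input string: 'VVaNXwJS7E'
Operation: count digit characters (0-9)
Scan: 'V', 'V', 'a', 'N', 'X', 'w', 'J', 'S', '7'(digit), 'E'
Digits found: 1
Result: 1


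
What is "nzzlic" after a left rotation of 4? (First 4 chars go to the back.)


Input: 'nzzlic', shift = 4
Operation: split at index 4 and swap parts
Front part s[0:4] = 'nzzl'
Back part s[4:] = 'ic'
Rotated = back + front = 'ic' + 'nzzl'
Result: icnzzl


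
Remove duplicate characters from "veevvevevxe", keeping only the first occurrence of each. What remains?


Input: 'veevvevevxe'
Operation: keep first occurrence of each character
Scan: s[0]='v' new -> keep; s[1]='e' new -> keep; s[2]='e' seen -> skip; s[3]='v' seen -> skip; s[4]='v' seen -> skip; s[5]='e' seen -> skip; s[6]='v' seen -> skip; s[7]='e' seen -> skip; s[8]='v' seen -> skip; s[9]='x' new -> keep; s[10]='e' seen -> skip
Result: vex


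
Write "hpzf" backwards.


Input string: 'hpzf'
Operation: reverse character order
Original order: 'h' -> 'p' -> 'z' -> 'f'
Reversed order: 'f' -> 'z' -> 'p' -> 'h'
Result: fzph


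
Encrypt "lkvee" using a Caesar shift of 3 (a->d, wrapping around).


Input: 'lkvee', shift = 3
Operation: for each letter, (position + 3) mod 26
Mapping: 'l'(11+3=14)->'o', 'k'(10+3=13)->'n', 'v'(21+3=24)->'y', 'e'(4+3=7)->'h', 'e'(4+3=7)->'h'
Result: onyhh


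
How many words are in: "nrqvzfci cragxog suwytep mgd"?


Input string: 'nrqvzfci cragxog suwytep mgd'
Operation: split by spaces
Words found: 'nrqvzfci', 'cragxog', 'suwytep', 'mgd'
Word count: 4


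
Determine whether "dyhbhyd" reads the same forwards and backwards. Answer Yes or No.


Input string: 'dyhbhyd'
Reversed: 'dyhbhyd'
Compare pairs: s[0]='d' vs s[6]='d' (match), s[1]='y' vs s[5]='y' (match), s[2]='h' vs s[4]='h' (match)
Palindrome: Yes


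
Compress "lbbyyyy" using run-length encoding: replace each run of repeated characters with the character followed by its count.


Input: 'lbbyyyy'
Operation: identify consecutive runs
Runs: 'l' -> l1, 'bb' -> b2, 'yyyy' -> y4
Encoded: l1b2y4


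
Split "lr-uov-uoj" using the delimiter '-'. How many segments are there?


Input string: 'lr-uov-uoj'
Delimiter: '-'
Split result: 'lr', 'uov', 'uoj'
Number of parts: 3


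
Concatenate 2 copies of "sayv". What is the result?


Input string: 'sayv'
Operation: repeat 2 times
Concatenation: 'sayv' + 'sayv'
Result: sayvsayv


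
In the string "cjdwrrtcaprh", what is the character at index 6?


Input string: 'cjdwrrtcaprh'
Operation: get character at index 6
Index mapping: s[0]='c', s[1]='j', s[2]='d', s[3]='w', s[4]='r', s[5]='r', s[6]='t'
Result: 't'


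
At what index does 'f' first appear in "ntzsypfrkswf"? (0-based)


Input string: 'ntzsypfrkswf'
Target: 'f'
Scanning left to right: s[0]='n', s[1]='t', s[2]='z', s[3]='s', s[4]='y', s[5]='p', s[6]='f'
First match at index: 6


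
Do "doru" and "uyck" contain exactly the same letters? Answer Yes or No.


String 1: 'doru' -> sorted: 'doru'
String 2: 'uyck' -> sorted: 'ckuy'
Compare sorted forms: 'doru' != 'ckuy'
Anagram: No


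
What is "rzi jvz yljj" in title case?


Input string: 'rzi jvz yljj'
Operation: capitalize first letter of each word
Word transformations: 'rzi'->'Rzi', 'jvz'->'Jvz', 'yljj'->'Yljj'
Result: Rzi Jvz Yljj


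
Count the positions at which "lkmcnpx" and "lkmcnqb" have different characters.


String 1: 'lkmcnpx'
String 2: 'lkmcnqb'
Compare each position: pos 0: 'l'=='l', pos 1: 'k'=='k', pos 2: 'm'=='m', pos 3: 'c'=='c', pos 4: 'n'=='n', pos 5: 'p'!='q', pos 6: 'x'!='b'
Differing positions: 2
Hamming distance: 2


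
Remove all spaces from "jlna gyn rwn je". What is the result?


Input string: 'jlna gyn rwn je'
Operation: remove all spaces
Words: 'jlna', 'gyn', 'rwn', 'je'
Join without spaces: jlnagynrwnje


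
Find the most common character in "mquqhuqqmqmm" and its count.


Input: 'mquqhuqqmqmm'
Operation: tally each character
Counts: 'h':1, 'm':4, 'q':5, 'u':2
Maximum: 'q' appears 5 times


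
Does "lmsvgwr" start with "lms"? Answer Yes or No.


Input string: 'lmsvgwr'
Prefix to check: 'lms'
First 3 characters of input: 'lms'
Match: True
Result: Yes


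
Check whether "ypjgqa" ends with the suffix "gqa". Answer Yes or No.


Input string: 'ypjgqa'
Suffix to check: 'gqa'
Last 3 characters of input: 'gqa'
Match: True
Result: Yes


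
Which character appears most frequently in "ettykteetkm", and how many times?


Input: 'ettykteetkm'
Operation: tally each character
Counts: 'e':3, 'k':2, 'm':1, 't':4, 'y':1
Maximum: 't' appears 4 times


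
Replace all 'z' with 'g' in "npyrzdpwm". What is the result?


Input string: 'npyrzdpwm'
Operation: replace 'z' with 'g'
Positions of 'z': 4
After replacement: npyrgdpwm


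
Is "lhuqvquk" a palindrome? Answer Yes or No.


Input string: 'lhuqvquk'
Reversed: 'kuqvquhl'
Compare pairs: s[0]='l' vs s[7]='k' (mismatch), s[1]='h' vs s[6]='u' (mismatch), s[2]='u' vs s[5]='q' (mismatch), s[3]='q' vs s[4]='v' (mismatch)
Palindrome: No


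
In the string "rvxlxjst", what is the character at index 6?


Input string: 'rvxlxjst'
Operation: get character at index 6
Index mapping: s[0]='r', s[1]='v', s[2]='x', s[3]='l', s[4]='x', s[5]='j', s[6]='s'
Result: 's'


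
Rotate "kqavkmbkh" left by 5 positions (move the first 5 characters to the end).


Input: 'kqavkmbkh', shift = 5
Operation: split at index 5 and swap parts
Front part s[0:5] = 'kqavk'
Back part s[5:] = 'mbkh'
Rotated = back + front = 'mbkh' + 'kqavk'
Result: mbkhkqavk


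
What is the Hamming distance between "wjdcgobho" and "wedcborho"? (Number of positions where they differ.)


String 1: 'wjdcgobho'
String 2: 'wedcborho'
Compare each position: pos 0: 'w'=='w', pos 1: 'j'!='e', pos 2: 'd'=='d', pos 3: 'c'=='c', pos 4: 'g'!='b', pos 5: 'o'=='o', pos 6: 'b'!='r', pos 7: 'h'=='h', pos 8: 'o'=='o'
Differing positions: 3
Hamming distance: 3


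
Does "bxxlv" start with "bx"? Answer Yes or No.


Input string: 'bxxlv'
Prefix to check: 'bx'
First 2 characters of input: 'bx'
Match: True
Result: Yes


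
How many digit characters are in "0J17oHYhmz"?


Input string: '0J17oHYhmz'
Operation: count digit characters (0-9)
Scan: '0'(digit), 'J', '1'(digit), '7'(digit), 'o', 'H', 'Y', 'h', 'm', 'z'
Digits found: 3
Result: 3


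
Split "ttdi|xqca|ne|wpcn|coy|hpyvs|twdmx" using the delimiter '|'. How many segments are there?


Input string: 'ttdi|xqca|ne|wpcn|coy|hpyvs|twdmx'
Delimiter: '|'
Split result: 'ttdi', 'xqca', 'ne', 'wpcn', 'coy', 'hpyvs', 'twdmx'
Number of parts: 7


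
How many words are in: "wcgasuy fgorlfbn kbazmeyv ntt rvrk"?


Input string: 'wcgasuy fgorlfbn kbazmeyv ntt rvrk'
Operation: split by spaces
Words found: 'wcgasuy', 'fgorlfbn', 'kbazmeyv', 'ntt', 'rvrk'
Word count: 5


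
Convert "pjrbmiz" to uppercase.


Input string: 'pjrbmiz'
Operation: convert each letter to uppercase
Mapping: 'p'->'P', 'j'->'J', 'r'->'R', 'b'->'B', 'm'->'M', 'i'->'I', 'z'->'Z'
Result: PJRBMIZ


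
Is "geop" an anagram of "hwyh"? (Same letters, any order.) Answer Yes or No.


String 1: 'hwyh' -> sorted: 'hhwy'
String 2: 'geop' -> sorted: 'egop'
Compare sorted forms: 'hhwy' != 'egop'
Anagram: No


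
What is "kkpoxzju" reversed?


Input string: 'kkpoxzju'
Operation: reverse character order
Original order: 'k' -> 'k' -> 'p' -> 'o' -> 'x' -> 'z' -> 'j' -> 'u'
Reversed order: 'u' -> 'j' -> 'z' -> 'x' -> 'o' -> 'p' -> 'k' -> 'k'
Result: ujzxopkk


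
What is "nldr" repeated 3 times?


Input string: 'nldr'
Operation: repeat 3 times
Concatenation: 'nldr' + 'nldr' + 'nldr'
Result: nldrnldrnldr


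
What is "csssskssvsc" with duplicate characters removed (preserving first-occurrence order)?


Input: 'csssskssvsc'
Operation: keep first occurrence of each character
Scan: s[0]='c' new -> keep; s[1]='s' new -> keep; s[2]='s' seen -> skip; s[3]='s' seen -> skip; s[4]='s' seen -> skip; s[5]='k' new -> keep; s[6]='s' seen -> skip; s[7]='s' seen -> skip; s[8]='v' new -> keep; s[9]='s' seen -> skip; s[10]='c' seen -> skip
Result: cskv


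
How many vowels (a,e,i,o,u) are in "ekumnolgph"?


Input string: 'ekumnolgph'
Operation: count vowels (a, e, i, o, u)
Scan: s[0]='e' (vowel), s[1]='k', s[2]='u' (vowel), s[3]='m', s[4]='n', s[5]='o' (vowel), s[6]='l', s[7]='g', s[8]='p', s[9]='h'
Vowels found: 3
Result: 3


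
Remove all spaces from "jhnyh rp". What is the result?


Input string: 'jhnyh rp'
Operation: remove all spaces
Words: 'jhnyh', 'rp'
Join without spaces: jhnyhrp


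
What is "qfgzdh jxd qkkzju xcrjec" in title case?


Input string: 'qfgzdh jxd qkkzju xcrjec'
Operation: capitalize first letter of each word
Word transformations: 'qfgzdh'->'Qfgzdh', 'jxd'->'Jxd', 'qkkzju'->'Qkkzju', 'xcrjec'->'Xcrjec'
Result: Qfgzdh Jxd Qkkzju Xcrjec


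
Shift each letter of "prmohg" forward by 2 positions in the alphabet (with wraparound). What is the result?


Input: 'prmohg', shift = 2
Operation: for each letter, (position + 2) mod 26
Mapping: 'p'(15+2=17)->'r', 'r'(17+2=19)->'t', 'm'(12+2=14)->'o', 'o'(14+2=16)->'q', 'h'(7+2=9)->'j', 'g'(6+2=8)->'i'
Result: rtoqji


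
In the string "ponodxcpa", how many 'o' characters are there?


Input string: 'ponodxcpa'
Target character: 'o'
Scan each position: s[1]='o', s[3]='o'
Matches found at indices: 1, 3
Total: 2


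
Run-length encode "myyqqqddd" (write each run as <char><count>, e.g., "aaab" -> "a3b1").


Input: 'myyqqqddd'
Operation: identify consecutive runs
Runs: 'm' -> m1, 'yy' -> y2, 'qqq' -> q3, 'ddd' -> d3
Encoded: m1y2q3d3


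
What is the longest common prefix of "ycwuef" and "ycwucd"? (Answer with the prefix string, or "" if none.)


String 1: 'ycwuef'
String 2: 'ycwucd'
Compare position by position:
pos 0: 'y' vs 'y' match
pos 1: 'c' vs 'c' match
pos 2: 'w' vs 'w' match
pos 3: 'u' vs 'u' match
pos 4: 'e' vs 'c' differ -> stop
Longest common prefix: "ycwu" (length 4)


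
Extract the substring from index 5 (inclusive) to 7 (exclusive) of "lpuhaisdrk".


Input string: 'lpuhaisdrk'
Operation: slice [5:7]
Extract characters: s[5]='i', s[6]='s'
Result: is


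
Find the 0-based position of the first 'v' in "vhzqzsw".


Input string: 'vhzqzsw'
Target: 'v'
Scanning left to right: s[0]='v'
First match at index: 0


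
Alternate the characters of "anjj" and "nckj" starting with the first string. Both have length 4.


String 1: 'anjj'
String 2: 'nckj'
Operation: alternate characters
Pairs: 'a'+'n', 'n'+'c', 'j'+'k', 'j'+'j'
Result: anncjkjj


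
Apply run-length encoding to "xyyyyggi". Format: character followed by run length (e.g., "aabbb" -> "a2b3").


Input: 'xyyyyggi'
Operation: identify consecutive runs
Runs: 'x' -> x1, 'yyyy' -> y4, 'gg' -> g2, 'i' -> i1
Encoded: x1y4g2i1


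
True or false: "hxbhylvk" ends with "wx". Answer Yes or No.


Input string: 'hxbhylvk'
Suffix to check: 'wx'
Last 2 characters of input: 'vk'
Match: False
Result: No


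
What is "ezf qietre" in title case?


Input string: 'ezf qietre'
Operation: capitalize first letter of each word
Word transformations: 'ezf'->'Ezf', 'qietre'->'Qietre'
Result: Ezf Qietre


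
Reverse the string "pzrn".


Input string: 'pzrn'
Operation: reverse character order
Original order: 'p' -> 'z' -> 'r' -> 'n'
Reversed order: 'n' -> 'r' -> 'z' -> 'p'
Result: nrzp


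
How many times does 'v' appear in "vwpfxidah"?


Input string: 'vwpfxidah'
Target character: 'v'
Scan each position: s[0]='v'
Matches found at indices: 0
Total: 1


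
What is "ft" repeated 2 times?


Input string: 'ft'
Operation: repeat 2 times
Concatenation: 'ft' + 'ft'
Result: ftft


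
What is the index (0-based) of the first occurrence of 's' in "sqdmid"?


Input string: 'sqdmid'
Target: 's'
Scanning left to right: s[0]='s'
First match at index: 0


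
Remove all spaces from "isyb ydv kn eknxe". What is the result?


Input string: 'isyb ydv kn eknxe'
Operation: remove all spaces
Words: 'isyb', 'ydv', 'kn', 'eknxe'
Join without spaces: isybydvkneknxe


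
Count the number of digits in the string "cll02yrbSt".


Input string: 'cll02yrbSt'
Operation: count digit characters (0-9)
Scan: 'c', 'l', 'l', '0'(digit), '2'(digit), 'y', 'r', 'b', 'S', 't'
Digits found: 2
Result: 2


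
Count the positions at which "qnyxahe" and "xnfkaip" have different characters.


String 1: 'qnyxahe'
String 2: 'xnfkaip'
Compare each position: pos 0: 'q'!='x', pos 1: 'n'=='n', pos 2: 'y'!='f', pos 3: 'x'!='k', pos 4: 'a'=='a', pos 5: 'h'!='i', pos 6: 'e'!='p'
Differing positions: 5
Hamming distance: 5


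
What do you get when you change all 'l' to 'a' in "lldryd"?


Input string: 'lldryd'
Operation: replace 'l' with 'a'
Positions of 'l': 0, 1
After replacement: aadryd


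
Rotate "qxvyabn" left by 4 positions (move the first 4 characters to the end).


Input: 'qxvyabn', shift = 4
Operation: split at index 4 and swap parts
Front part s[0:4] = 'qxvy'
Back part s[4:] = 'abn'
Rotated = back + front = 'abn' + 'qxvy'
Result: abnqxvy


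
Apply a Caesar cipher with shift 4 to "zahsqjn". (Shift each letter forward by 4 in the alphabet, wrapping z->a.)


Input: 'zahsqjn', shift = 4
Operation: for each letter, (position + 4) mod 26
Mapping: 'z'(25+4=29, 29 mod 26=3)->'d', 'a'(0+4=4)->'e', 'h'(7+4=11)->'l', 's'(18+4=22)->'w', 'q'(16+4=20)->'u', 'j'(9+4=13)->'n', 'n'(13+4=17)->'r'
Result: delwunr


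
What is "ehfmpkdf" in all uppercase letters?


Input string: 'ehfmpkdf'
Operation: convert each letter to uppercase
Mapping: 'e'->'E', 'h'->'H', 'f'->'F', 'm'->'M', 'p'->'P', 'k'->'K', 'd'->'D', 'f'->'F'
Result: EHFMPKDF


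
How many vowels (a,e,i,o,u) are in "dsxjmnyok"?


Input string: 'dsxjmnyok'
Operation: count vowels (a, e, i, o, u)
Scan: s[0]='d', s[1]='s', s[2]='x', s[3]='j', s[4]='m', s[5]='n', s[6]='y', s[7]='o' (vowel), s[8]='k'
Vowels found: 1
Result: 1


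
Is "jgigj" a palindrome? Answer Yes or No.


Input string: 'jgigj'
Reversed: 'jgigj'
Compare pairs: s[0]='j' vs s[4]='j' (match), s[1]='g' vs s[3]='g' (match)
Palindrome: Yes


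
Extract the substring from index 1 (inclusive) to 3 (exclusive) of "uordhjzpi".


Input string: 'uordhjzpi'
Operation: slice [1:3]
Extract characters: s[1]='o', s[2]='r'
Result: or


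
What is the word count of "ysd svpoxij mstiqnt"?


Input string: 'ysd svpoxij mstiqnt'
Operation: split by spaces
Words found: 'ysd', 'svpoxij', 'mstiqnt'
Word count: 3


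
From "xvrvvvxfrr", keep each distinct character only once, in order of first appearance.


Input: 'xvrvvvxfrr'
Operation: keep first occurrence of each character
Scan: s[0]='x' new -> keep; s[1]='v' new -> keep; s[2]='r' new -> keep; s[3]='v' seen -> skip; s[4]='v' seen -> skip; s[5]='v' seen -> skip; s[6]='x' seen -> skip; s[7]='f' new -> keep; s[8]='r' seen -> skip; s[9]='r' seen -> skip
Result: xvrf


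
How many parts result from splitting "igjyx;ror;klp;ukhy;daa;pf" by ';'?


Input string: 'igjyx;ror;klp;ukhy;daa;pf'
Delimiter: ';'
Split result: 'igjyx', 'ror', 'klp', 'ukhy', 'daa', 'pf'
Number of parts: 6


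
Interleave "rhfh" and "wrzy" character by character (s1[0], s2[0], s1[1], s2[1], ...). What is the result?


String 1: 'rhfh'
String 2: 'wrzy'
Operation: alternate characters
Pairs: 'r'+'w', 'h'+'r', 'f'+'z', 'h'+'y'
Result: rwhrfzhy


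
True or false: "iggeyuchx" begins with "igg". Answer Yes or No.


Input string: 'iggeyuchx'
Prefix to check: 'igg'
First 3 characters of input: 'igg'
Match: True
Result: Yes


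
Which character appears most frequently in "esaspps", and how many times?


Input: 'esaspps'
Operation: tally each character
Counts: 'a':1, 'e':1, 'p':2, 's':3
Maximum: 's' appears 3 times


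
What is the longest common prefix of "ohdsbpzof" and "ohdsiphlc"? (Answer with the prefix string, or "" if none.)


String 1: 'ohdsbpzof'
String 2: 'ohdsiphlc'
Compare position by position:
pos 0: 'o' vs 'o' match
pos 1: 'h' vs 'h' match
pos 2: 'd' vs 'd' match
pos 3: 's' vs 's' match
pos 4: 'b' vs 'i' differ -> stop
Longest common prefix: "ohds" (length 4)


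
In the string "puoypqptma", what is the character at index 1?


Input string: 'puoypqptma'
Operation: get character at index 1
Index mapping: s[0]='p', s[1]='u'
Result: 'u'


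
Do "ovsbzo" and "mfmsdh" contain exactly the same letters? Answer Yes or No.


String 1: 'ovsbzo' -> sorted: 'boosvz'
String 2: 'mfmsdh' -> sorted: 'dfhmms'
Compare sorted forms: 'boosvz' != 'dfhmms'
Anagram: No


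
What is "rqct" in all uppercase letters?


Input string: 'rqct'
Operation: convert each letter to uppercase
Mapping: 'r'->'R', 'q'->'Q', 'c'->'C', 't'->'T'
Result: RQCT


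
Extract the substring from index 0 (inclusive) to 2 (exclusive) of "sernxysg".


Input string: 'sernxysg'
Operation: slice [0:2]
Extract characters: s[0]='s', s[1]='e'
Result: se


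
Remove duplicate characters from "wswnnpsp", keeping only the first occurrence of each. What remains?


Input: 'wswnnpsp'
Operation: keep first occurrence of each character
Scan: s[0]='w' new -> keep; s[1]='s' new -> keep; s[2]='w' seen -> skip; s[3]='n' new -> keep; s[4]='n' seen -> skip; s[5]='p' new -> keep; s[6]='s' seen -> skip; s[7]='p' seen -> skip
Result: wsnp


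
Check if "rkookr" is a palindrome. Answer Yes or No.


Input string: 'rkookr'
Reversed: 'rkookr'
Compare pairs: s[0]='r' vs s[5]='r' (match), s[1]='k' vs s[4]='k' (match), s[2]='o' vs s[3]='o' (match)
Palindrome: Yes


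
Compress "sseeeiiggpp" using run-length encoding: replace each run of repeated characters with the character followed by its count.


Input: 'sseeeiiggpp'
Operation: identify consecutive runs
Runs: 'ss' -> s2, 'eee' -> e3, 'ii' -> i2, 'gg' -> g2, 'pp' -> p2
Encoded: s2e3i2g2p2


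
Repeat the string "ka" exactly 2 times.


Input string: 'ka'
Operation: repeat 2 times
Concatenation: 'ka' + 'ka'
Result: kaka


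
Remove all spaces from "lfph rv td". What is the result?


Input string: 'lfph rv td'
Operation: remove all spaces
Words: 'lfph', 'rv', 'td'
Join without spaces: lfphrvtd


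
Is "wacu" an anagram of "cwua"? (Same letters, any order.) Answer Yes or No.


String 1: 'cwua' -> sorted: 'acuw'
String 2: 'wacu' -> sorted: 'acuw'
Compare sorted forms: 'acuw' == 'acuw'
Anagram: Yes


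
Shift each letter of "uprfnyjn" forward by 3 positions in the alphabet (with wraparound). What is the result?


Input: 'uprfnyjn', shift = 3
Operation: for each letter, (position + 3) mod 26
Mapping: 'u'(20+3=23)->'x', 'p'(15+3=18)->'s', 'r'(17+3=20)->'u', 'f'(5+3=8)->'i', 'n'(13+3=16)->'q', 'y'(24+3=27, 27 mod 26=1)->'b', 'j'(9+3=12)->'m', 'n'(13+3=16)->'q'
Result: xsuiqbmq


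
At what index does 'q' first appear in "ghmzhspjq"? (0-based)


Input string: 'ghmzhspjq'
Target: 'q'
Scanning left to right: s[0]='g', s[1]='h', s[2]='m', s[3]='z', s[4]='h', s[5]='s', s[6]='p', s[7]='j', s[8]='q'
First match at index: 8


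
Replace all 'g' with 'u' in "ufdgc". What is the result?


Input string: 'ufdgc'
Operation: replace 'g' with 'u'
Positions of 'g': 3
After replacement: ufduc


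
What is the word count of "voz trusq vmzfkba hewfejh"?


Input string: 'voz trusq vmzfkba hewfejh'
Operation: split by spaces
Words found: 'voz', 'trusq', 'vmzfkba', 'hewfejh'
Word count: 4


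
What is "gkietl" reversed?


Input string: 'gkietl'
Operation: reverse character order
Original order: 'g' -> 'k' -> 'i' -> 'e' -> 't' -> 'l'
Reversed order: 'l' -> 't' -> 'e' -> 'i' -> 'k' -> 'g'
Result: lteikg


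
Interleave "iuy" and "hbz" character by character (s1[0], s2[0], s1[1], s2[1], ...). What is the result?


String 1: 'iuy'
String 2: 'hbz'
Operation: alternate characters
Pairs: 'i'+'h', 'u'+'b', 'y'+'z'
Result: ihubyz


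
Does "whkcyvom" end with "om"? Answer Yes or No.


Input string: 'whkcyvom'
Suffix to check: 'om'
Last 2 characters of input: 'om'
Match: True
Result: Yes


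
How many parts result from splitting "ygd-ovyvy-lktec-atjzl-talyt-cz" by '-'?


Input string: 'ygd-ovyvy-lktec-atjzl-talyt-cz'
Delimiter: '-'
Split result: 'ygd', 'ovyvy', 'lktec', 'atjzl', 'talyt', 'cz'
Number of parts: 6


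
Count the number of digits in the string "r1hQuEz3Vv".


Input string: 'r1hQuEz3Vv'
Operation: count digit characters (0-9)
Scan: 'r', '1'(digit), 'h', 'Q', 'u', 'E', 'z', '3'(digit), 'V', 'v'
Digits found: 2
Result: 2


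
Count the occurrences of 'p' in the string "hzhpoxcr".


Input string: 'hzhpoxcr'
Target character: 'p'
Scan each position: s[3]='p'
Matches found at indices: 3
Total: 1


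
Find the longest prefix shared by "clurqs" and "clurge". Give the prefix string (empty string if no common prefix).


String 1: 'clurqs'
String 2: 'clurge'
Compare position by position:
pos 0: 'c' vs 'c' match
pos 1: 'l' vs 'l' match
pos 2: 'u' vs 'u' match
pos 3: 'r' vs 'r' match
pos 4: 'q' vs 'g' differ -> stop
Longest common prefix: "clur" (length 4)


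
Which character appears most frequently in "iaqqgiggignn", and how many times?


Input: 'iaqqgiggignn'
Operation: tally each character
Counts: 'a':1, 'g':4, 'i':3, 'n':2, 'q':2
Maximum: 'g' appears 4 times


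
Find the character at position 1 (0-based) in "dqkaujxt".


Input string: 'dqkaujxt'
Operation: get character at index 1
Index mapping: s[0]='d', s[1]='q'
Result: 'q'


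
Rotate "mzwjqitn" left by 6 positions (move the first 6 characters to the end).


Input: 'mzwjqitn', shift = 6
Operation: split at index 6 and swap parts
Front part s[0:6] = 'mzwjqi'
Back part s[6:] = 'tn'
Rotated = back + front = 'tn' + 'mzwjqi'
Result: tnmzwjqi


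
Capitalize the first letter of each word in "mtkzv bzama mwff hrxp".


Input string: 'mtkzv bzama mwff hrxp'
Operation: capitalize first letter of each word
Word transformations: 'mtkzv'->'Mtkzv', 'bzama'->'Bzama', 'mwff'->'Mwff', 'hrxp'->'Hrxp'
Result: Mtkzv Bzama Mwff Hrxp


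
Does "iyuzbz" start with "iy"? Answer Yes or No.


Input string: 'iyuzbz'
Prefix to check: 'iy'
First 2 characters of input: 'iy'
Match: True
Result: Yes


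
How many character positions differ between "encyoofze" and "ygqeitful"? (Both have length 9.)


String 1: 'encyoofze'
String 2: 'ygqeitful'
Compare each position: pos 0: 'e'!='y', pos 1: 'n'!='g', pos 2: 'c'!='q', pos 3: 'y'!='e', pos 4: 'o'!='i', pos 5: 'o'!='t', pos 6: 'f'=='f', pos 7: 'z'!='u', pos 8: 'e'!='l'
Differing positions: 8
Hamming distance: 8


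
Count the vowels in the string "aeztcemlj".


Input string: 'aeztcemlj'
Operation: count vowels (a, e, i, o, u)
Scan: s[0]='a' (vowel), s[1]='e' (vowel), s[2]='z', s[3]='t', s[4]='c', s[5]='e' (vowel), s[6]='m', s[7]='l', s[8]='j'
Vowels found: 3
Result: 3


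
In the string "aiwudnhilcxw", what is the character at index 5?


Input string: 'aiwudnhilcxw'
Operation: get character at index 5
Index mapping: s[0]='a', s[1]='i', s[2]='w', s[3]='u', s[4]='d', s[5]='n'
Result: 'n'


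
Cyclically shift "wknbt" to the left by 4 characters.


Input: 'wknbt', shift = 4
Operation: split at index 4 and swap parts
Front part s[0:4] = 'wknb'
Back part s[4:] = 't'
Rotated = back + front = 't' + 'wknb'
Result: twknb


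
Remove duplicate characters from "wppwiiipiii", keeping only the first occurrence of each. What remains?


Input: 'wppwiiipiii'
Operation: keep first occurrence of each character
Scan: s[0]='w' new -> keep; s[1]='p' new -> keep; s[2]='p' seen -> skip; s[3]='w' seen -> skip; s[4]='i' new -> keep; s[5]='i' seen -> skip; s[6]='i' seen -> skip; s[7]='p' seen -> skip; s[8]='i' seen -> skip; s[9]='i' seen -> skip; s[10]='i' seen -> skip
Result: wpi


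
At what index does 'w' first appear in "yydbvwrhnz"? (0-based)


Input string: 'yydbvwrhnz'
Target: 'w'
Scanning left to right: s[0]='y', s[1]='y', s[2]='d', s[3]='b', s[4]='v', s[5]='w'
First match at index: 5


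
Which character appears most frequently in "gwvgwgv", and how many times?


Input: 'gwvgwgv'
Operation: tally each character
Counts: 'g':3, 'v':2, 'w':2
Maximum: 'g' appears 3 times


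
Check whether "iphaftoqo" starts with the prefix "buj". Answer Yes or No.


Input string: 'iphaftoqo'
Prefix to check: 'buj'
First 3 characters of input: 'iph'
Match: False
Result: No


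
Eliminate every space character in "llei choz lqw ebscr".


Input string: 'llei choz lqw ebscr'
Operation: remove all spaces
Words: 'llei', 'choz', 'lqw', 'ebscr'
Join without spaces: lleichozlqwebscr


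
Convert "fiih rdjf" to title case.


Input string: 'fiih rdjf'
Operation: capitalize first letter of each word
Word transformations: 'fiih'->'Fiih', 'rdjf'->'Rdjf'
Result: Fiih Rdjf


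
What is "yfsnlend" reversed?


Input string: 'yfsnlend'
Operation: reverse character order
Original order: 'y' -> 'f' -> 's' -> 'n' -> 'l' -> 'e' -> 'n' -> 'd'
Reversed order: 'd' -> 'n' -> 'e' -> 'l' -> 'n' -> 's' -> 'f' -> 'y'
Result: dnelnsfy


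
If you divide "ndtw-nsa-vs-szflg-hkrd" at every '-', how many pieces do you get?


Input string: 'ndtw-nsa-vs-szflg-hkrd'
Delimiter: '-'
Split result: 'ndtw', 'nsa', 'vs', 'szflg', 'hkrd'
Number of parts: 5


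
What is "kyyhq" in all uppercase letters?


Input string: 'kyyhq'
Operation: convert each letter to uppercase
Mapping: 'k'->'K', 'y'->'Y', 'y'->'Y', 'h'->'H', 'q'->'Q'
Result: KYYHQ


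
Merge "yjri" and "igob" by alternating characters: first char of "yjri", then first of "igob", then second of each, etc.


String 1: 'yjri'
String 2: 'igob'
Operation: alternate characters
Pairs: 'y'+'i', 'j'+'g', 'r'+'o', 'i'+'b'
Result: yijgroib


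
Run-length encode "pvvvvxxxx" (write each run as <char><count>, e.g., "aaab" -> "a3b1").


Input: 'pvvvvxxxx'
Operation: identify consecutive runs
Runs: 'p' -> p1, 'vvvv' -> v4, 'xxxx' -> x4
Encoded: p1v4x4


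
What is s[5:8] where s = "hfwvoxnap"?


Input string: 'hfwvoxnap'
Operation: slice [5:8]
Extract characters: s[5]='x', s[6]='n', s[7]='a'
Result: xna


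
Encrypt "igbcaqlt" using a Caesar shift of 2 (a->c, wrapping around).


Input: 'igbcaqlt', shift = 2
Operation: for each letter, (position + 2) mod 26
Mapping: 'i'(8+2=10)->'k', 'g'(6+2=8)->'i', 'b'(1+2=3)->'d', 'c'(2+2=4)->'e', 'a'(0+2=2)->'c', 'q'(16+2=18)->'s', 'l'(11+2=13)->'n', 't'(19+2=21)->'v'
Result: kidecsnv
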